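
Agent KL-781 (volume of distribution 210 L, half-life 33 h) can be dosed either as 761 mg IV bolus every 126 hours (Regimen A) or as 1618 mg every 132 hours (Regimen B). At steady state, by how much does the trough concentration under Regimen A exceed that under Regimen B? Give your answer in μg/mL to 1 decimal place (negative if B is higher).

-0.2 μg/mL

Regimen A: f = (1/2)^(126/33) ≈ 0.0709; Cmin,ss = (761/210)·f/(1−f) ≈ 0.277 μg/mL.
Regimen B: f = (1/2)^(132/33) ≈ 0.0625; Cmin,ss = (1618/210)·f/(1−f) ≈ 0.514 μg/mL.
Difference ≈ 0.277 − 0.514 ≈ -0.237 μg/mL.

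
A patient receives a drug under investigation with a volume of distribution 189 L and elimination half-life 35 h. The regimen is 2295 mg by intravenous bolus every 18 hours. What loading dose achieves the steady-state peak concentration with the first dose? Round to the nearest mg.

f = (1/2)^(18/35) ≈ 0.700139; accumulation ratio R = 1/(1−f) ≈ 3.33488.
Loading dose to hit Cmax,ss on first dose: D_load = D_maint·R ≈ 2295 × 3.33488 ≈ 7653.55 mg.

7654 mg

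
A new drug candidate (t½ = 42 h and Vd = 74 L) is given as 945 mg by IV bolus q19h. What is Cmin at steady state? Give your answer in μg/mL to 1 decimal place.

34.7 μg/mL

τ/t½ = 19/42 ≈ 0.45238, so fraction remaining f = (1/2)^(19/42) ≈ 0.7308.
Single-dose peak C₀ = D/Vd = 945/74 ≈ 12.770 μg/mL.
Steady-state trough Cmin,ss = C₀·f/(1−f) ≈ 12.770 × 0.7308/0.2692 ≈ 34.667 μg/mL.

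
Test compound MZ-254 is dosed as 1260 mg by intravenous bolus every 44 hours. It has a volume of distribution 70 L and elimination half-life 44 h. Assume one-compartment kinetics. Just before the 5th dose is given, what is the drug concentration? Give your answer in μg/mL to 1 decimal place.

f = (1/2)^(τ/t½) = (1/2)^(44/44) ≈ 0.5000.
C₀ = D/Vd = 1260/70 ≈ 18.000 μg/mL.
Before the 5th dose, 4 doses have been given. Superposition: Cmin = C₀·(f + f² + … + f^4).
≈ 18.000 × (0.5000 + 0.2500 + 0.1250 + 0.0625) ≈ 18.000 × 0.9375 ≈ 16.875 μg/mL.

16.9 μg/mL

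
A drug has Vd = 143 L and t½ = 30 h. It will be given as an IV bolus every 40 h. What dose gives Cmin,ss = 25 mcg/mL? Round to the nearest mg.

τ/t½ = 40/30 ≈ 1.3333, so f = (1/2)^(40/30) ≈ 0.396850.
Cmin,ss = (D/Vd)·f/(1−f), so D = Cmin,ss·Vd·(1−f)/f.
D = 25 × 143 × (1−f)/f ≈ 25 × 143 × 1.51984 ≈ 5433.43 mg.

5433 mg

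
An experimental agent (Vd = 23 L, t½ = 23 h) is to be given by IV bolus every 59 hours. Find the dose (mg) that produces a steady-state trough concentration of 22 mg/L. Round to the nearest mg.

τ/t½ = 59/23 ≈ 2.5652, so f = (1/2)^(59/23) ≈ 0.168963.
Cmin,ss = (D/Vd)·f/(1−f), so D = Cmin,ss·Vd·(1−f)/f.
D = 22 × 23 × (1−f)/f ≈ 22 × 23 × 4.91846 ≈ 2488.74 mg.

2489 mg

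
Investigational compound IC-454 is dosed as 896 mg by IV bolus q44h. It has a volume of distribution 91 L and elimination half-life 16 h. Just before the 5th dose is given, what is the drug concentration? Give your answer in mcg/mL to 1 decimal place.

1.7 mcg/mL

f = (1/2)^(τ/t½) = (1/2)^(44/16) ≈ 0.1487.
C₀ = D/Vd = 896/91 ≈ 9.846 mcg/mL.
Before the 5th dose, 4 doses have been given. Superposition: Cmin = C₀·(f + f² + … + f^4).
≈ 9.846 × (0.1487 + 0.0221 + 0.0033 + 0.0005) ≈ 9.846 × 0.1746 ≈ 1.719 mcg/mL.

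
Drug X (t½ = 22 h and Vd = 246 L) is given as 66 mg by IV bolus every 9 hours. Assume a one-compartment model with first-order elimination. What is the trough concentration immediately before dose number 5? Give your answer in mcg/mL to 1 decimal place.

f = (1/2)^(τ/t½) = (1/2)^(9/22) ≈ 0.7531.
C₀ = D/Vd = 66/246 ≈ 0.268 mcg/mL.
Before the 5th dose, 4 doses have been given. Superposition: Cmin = C₀·(f + f² + … + f^4).
≈ 0.268 × (0.7531 + 0.5672 + 0.4271 + 0.3217) ≈ 0.268 × 2.0691 ≈ 0.555 mcg/mL.

0.6 mcg/mL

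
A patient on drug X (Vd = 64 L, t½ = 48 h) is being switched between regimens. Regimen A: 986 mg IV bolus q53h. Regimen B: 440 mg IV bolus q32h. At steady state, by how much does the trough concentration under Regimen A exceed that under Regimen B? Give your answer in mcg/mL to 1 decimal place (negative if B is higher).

1.7 mcg/mL

Regimen A: f = (1/2)^(53/48) ≈ 0.4652; Cmin,ss = (986/64)·f/(1−f) ≈ 13.401 mcg/mL.
Regimen B: f = (1/2)^(32/48) ≈ 0.6300; Cmin,ss = (440/64)·f/(1−f) ≈ 11.706 mcg/mL.
Difference ≈ 13.401 − 11.706 ≈ 1.695 mcg/mL.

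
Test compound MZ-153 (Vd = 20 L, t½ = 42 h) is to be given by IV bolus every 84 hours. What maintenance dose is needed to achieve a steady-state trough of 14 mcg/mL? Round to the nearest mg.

840 mg

τ/t½ = 84/42 ≈ 2, so f = (1/2)^(84/42) ≈ 0.250000.
Cmin,ss = (D/Vd)·f/(1−f), so D = Cmin,ss·Vd·(1−f)/f.
D = 14 × 20 × (1−f)/f ≈ 14 × 20 × 3.00000 ≈ 840.00 mg.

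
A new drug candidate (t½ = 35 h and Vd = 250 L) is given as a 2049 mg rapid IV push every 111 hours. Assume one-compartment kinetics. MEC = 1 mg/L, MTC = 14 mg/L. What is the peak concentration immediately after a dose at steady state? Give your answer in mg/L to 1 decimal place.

9.2 mg/L

k = ln2/t½ = ln2/35 ≈ 0.019804 h⁻¹; fraction remaining f = e^(−kτ) = e^(−0.019804×111) ≈ 0.1110.
Accumulation ratio R = 1/(1 − f) ≈ 1/0.8890 ≈ 1.1249.
Each bolus raises the concentration by D/Vd = 2049/250 ≈ 8.196 mg/L.
Steady-state peak Cmax,ss = C₀·R ≈ 8.196 × 1.1249 ≈ 9.220 mg/L.
Peak 9.2 mg/L vs MTC 14 mg/L: below toxic threshold.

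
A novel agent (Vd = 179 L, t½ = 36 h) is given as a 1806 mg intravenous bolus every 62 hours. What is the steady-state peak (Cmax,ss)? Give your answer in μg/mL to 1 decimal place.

14.5 μg/mL

Over one 62-h interval, 62/36 ≈ 1.7222 half-lives elapse, leaving f ≈ 0.3031 of each dose.
Accumulation ratio R = 1/(1 − f) ≈ 1/0.6969 ≈ 1.4349.
Single-dose peak C₀ = D/Vd = 1806/179 ≈ 10.089 μg/mL.
Steady-state peak Cmax,ss = C₀·R ≈ 10.089 × 1.4349 ≈ 14.477 μg/mL.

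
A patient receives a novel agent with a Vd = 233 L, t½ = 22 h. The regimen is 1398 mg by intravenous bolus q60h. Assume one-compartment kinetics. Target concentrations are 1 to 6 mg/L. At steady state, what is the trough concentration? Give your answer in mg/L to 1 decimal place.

k = ln2/t½ = ln2/22 ≈ 0.031507 h⁻¹; fraction remaining f = e^(−kτ) = e^(−0.031507×60) ≈ 0.1510.
Accumulation ratio R = 1/(1 − f) ≈ 1/0.8490 ≈ 1.1779.
Single-dose peak C₀ = D/Vd = 1398/233 ≈ 6.000 mg/L.
Cmax,ss = C₀/(1 − f) ≈ 6.000/0.8490 ≈ 7.067 mg/L.
One interval later, Cmin,ss = Cmax,ss·e^(−kτ) ≈ 7.067 × 0.1510 ≈ 1.067 mg/L.
Trough 1.1 mg/L vs MEC 1 mg/L: adequate.

1.1 mg/L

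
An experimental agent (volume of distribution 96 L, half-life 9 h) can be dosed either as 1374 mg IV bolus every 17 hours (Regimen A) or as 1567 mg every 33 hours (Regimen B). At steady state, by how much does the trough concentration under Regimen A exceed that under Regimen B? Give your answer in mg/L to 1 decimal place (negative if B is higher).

3.9 mg/L

Regimen A: f = (1/2)^(17/9) ≈ 0.2700; Cmin,ss = (1374/96)·f/(1−f) ≈ 5.294 mg/L.
Regimen B: f = (1/2)^(33/9) ≈ 0.0787; Cmin,ss = (1567/96)·f/(1−f) ≈ 1.394 mg/L.
Difference ≈ 5.294 − 1.394 ≈ 3.900 mg/L.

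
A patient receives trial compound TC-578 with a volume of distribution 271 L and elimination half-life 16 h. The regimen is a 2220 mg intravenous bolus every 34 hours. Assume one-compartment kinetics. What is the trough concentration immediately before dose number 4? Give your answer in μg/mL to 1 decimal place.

f = (1/2)^(τ/t½) = (1/2)^(34/16) ≈ 0.2293.
C₀ = D/Vd = 2220/271 ≈ 8.192 μg/mL.
Before the 4th dose, 3 doses have been given. Superposition: Cmin = C₀·(f + f² + … + f^3).
≈ 8.192 × (0.2293 + 0.0526 + 0.0121) ≈ 8.192 × 0.2940 ≈ 2.408 μg/mL.

2.4 μg/mL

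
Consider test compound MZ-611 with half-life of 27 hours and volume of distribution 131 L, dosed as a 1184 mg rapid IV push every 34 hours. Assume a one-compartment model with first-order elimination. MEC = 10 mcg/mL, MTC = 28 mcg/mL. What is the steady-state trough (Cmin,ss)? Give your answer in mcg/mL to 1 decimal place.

τ/t½ = 34/27 ≈ 1.2593, so fraction remaining f = (1/2)^(34/27) ≈ 0.4178.
Accumulation ratio R = 1/(1 − f) ≈ 1/0.5822 ≈ 1.7176.
Single-dose peak C₀ = D/Vd = 1184/131 ≈ 9.038 mcg/mL.
Cmax,ss = C₀/(1 − f) ≈ 9.038/0.5822 ≈ 15.524 mcg/mL.
One interval later, Cmin,ss = Cmax,ss·e^(−kτ) ≈ 15.524 × 0.4178 ≈ 6.486 mcg/mL.
Trough 6.5 mcg/mL vs MEC 10 mcg/mL: subtherapeutic.

6.5 mcg/mL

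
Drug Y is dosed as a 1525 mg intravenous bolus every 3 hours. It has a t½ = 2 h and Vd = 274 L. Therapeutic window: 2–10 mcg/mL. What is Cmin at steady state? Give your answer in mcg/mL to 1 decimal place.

τ/t½ = 3/2 ≈ 1.5, so fraction remaining f = (1/2)^(3/2) ≈ 0.3536.
Accumulation ratio R = 1/(1 − f) ≈ 1/0.6464 ≈ 1.5470.
Single-dose peak C₀ = D/Vd = 1525/274 ≈ 5.566 mcg/mL.
Cmax,ss = C₀/(1 − f) ≈ 5.566/0.6464 ≈ 8.611 mcg/mL.
One interval later, Cmin,ss = Cmax,ss·e^(−kτ) ≈ 8.611 × 0.3536 ≈ 3.045 mcg/mL.
Trough 3.0 mcg/mL vs MEC 2 mcg/mL: adequate.

3.0 mcg/mL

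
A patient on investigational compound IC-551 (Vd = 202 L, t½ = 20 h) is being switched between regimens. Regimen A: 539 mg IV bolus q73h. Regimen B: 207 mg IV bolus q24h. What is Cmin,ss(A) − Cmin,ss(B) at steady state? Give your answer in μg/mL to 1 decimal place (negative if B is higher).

Regimen A: f = (1/2)^(73/20) ≈ 0.0797; Cmin,ss = (539/202)·f/(1−f) ≈ 0.231 μg/mL.
Regimen B: f = (1/2)^(24/20) ≈ 0.4353; Cmin,ss = (207/202)·f/(1−f) ≈ 0.790 μg/mL.
Difference ≈ 0.231 − 0.790 ≈ -0.559 μg/mL.

-0.6 μg/mL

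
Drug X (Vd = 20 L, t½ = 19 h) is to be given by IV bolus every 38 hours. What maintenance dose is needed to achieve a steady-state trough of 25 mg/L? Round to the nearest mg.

1500 mg

τ/t½ = 38/19 ≈ 2, so f = (1/2)^(38/19) ≈ 0.250000.
Cmin,ss = (D/Vd)·f/(1−f), so D = Cmin,ss·Vd·(1−f)/f.
D = 25 × 20 × (1−f)/f ≈ 25 × 20 × 3.00000 ≈ 1500.00 mg.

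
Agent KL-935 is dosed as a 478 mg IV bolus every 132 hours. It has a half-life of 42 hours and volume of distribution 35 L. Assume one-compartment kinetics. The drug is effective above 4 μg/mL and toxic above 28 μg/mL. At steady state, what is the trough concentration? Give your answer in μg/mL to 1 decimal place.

τ/t½ = 132/42 ≈ 3.1429, so fraction remaining f = (1/2)^(132/42) ≈ 0.1132.
Each bolus raises the concentration by D/Vd = 478/35 ≈ 13.657 μg/mL.
Steady-state trough Cmin,ss = C₀·f/(1−f) ≈ 13.657 × 0.1132/0.8868 ≈ 1.743 μg/mL.
Trough 1.7 μg/mL vs MEC 4 μg/mL: subtherapeutic.

1.7 μg/mL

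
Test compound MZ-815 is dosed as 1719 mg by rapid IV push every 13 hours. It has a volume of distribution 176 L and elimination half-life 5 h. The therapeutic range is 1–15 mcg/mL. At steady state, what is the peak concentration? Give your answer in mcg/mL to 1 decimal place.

11.7 mcg/mL

Over one 13-h interval, 13/5 ≈ 2.6 half-lives elapse, leaving f ≈ 0.1649 of each dose.
Accumulation ratio R = 1/(1 − f) ≈ 1/0.8351 ≈ 1.1975.
Single-dose peak C₀ = D/Vd = 1719/176 ≈ 9.767 mcg/mL.
Cmax,ss = C₀/(1 − f) ≈ 9.767/0.8351 ≈ 11.696 mcg/mL.
Peak 11.7 mcg/mL vs MTC 15 mcg/mL: below toxic threshold.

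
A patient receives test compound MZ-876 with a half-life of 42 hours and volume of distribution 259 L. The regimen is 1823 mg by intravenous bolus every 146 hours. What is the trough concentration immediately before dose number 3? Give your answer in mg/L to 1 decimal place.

0.7 mg/L

f = (1/2)^(τ/t½) = (1/2)^(146/42) ≈ 0.0899.
C₀ = D/Vd = 1823/259 ≈ 7.039 mg/L.
Before the 3rd dose, 2 doses have been given. Superposition: Cmin = C₀·(f + f²).
≈ 7.039 × (0.0899 + 0.0081) ≈ 7.039 × 0.0980 ≈ 0.690 mg/L.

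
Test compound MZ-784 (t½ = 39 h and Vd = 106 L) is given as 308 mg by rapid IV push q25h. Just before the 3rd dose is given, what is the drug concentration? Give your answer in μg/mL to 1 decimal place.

f = (1/2)^(τ/t½) = (1/2)^(25/39) ≈ 0.6413.
C₀ = D/Vd = 308/106 ≈ 2.906 μg/mL.
Before the 3rd dose, 2 doses have been given. Superposition: Cmin = C₀·(f + f²).
≈ 2.906 × (0.6413 + 0.4113) ≈ 2.906 × 1.0526 ≈ 3.059 μg/mL.

3.1 μg/mL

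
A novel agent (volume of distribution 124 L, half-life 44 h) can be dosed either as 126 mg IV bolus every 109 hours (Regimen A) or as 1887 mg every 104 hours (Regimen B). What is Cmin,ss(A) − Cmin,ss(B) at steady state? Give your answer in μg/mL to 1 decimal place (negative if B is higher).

Regimen A: f = (1/2)^(109/44) ≈ 0.1796; Cmin,ss = (126/124)·f/(1−f) ≈ 0.222 μg/mL.
Regimen B: f = (1/2)^(104/44) ≈ 0.1943; Cmin,ss = (1887/124)·f/(1−f) ≈ 3.670 μg/mL.
Difference ≈ 0.222 − 3.670 ≈ -3.448 μg/mL.

-3.4 μg/mL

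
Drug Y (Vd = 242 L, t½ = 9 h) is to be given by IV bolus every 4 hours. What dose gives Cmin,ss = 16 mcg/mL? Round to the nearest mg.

1397 mg

τ/t½ = 4/9 ≈ 0.44444, so f = (1/2)^(4/9) ≈ 0.734867.
Cmin,ss = (D/Vd)·f/(1−f), so D = Cmin,ss·Vd·(1−f)/f.
D = 16 × 242 × (1−f)/f ≈ 16 × 242 × 0.36079 ≈ 1396.98 mg.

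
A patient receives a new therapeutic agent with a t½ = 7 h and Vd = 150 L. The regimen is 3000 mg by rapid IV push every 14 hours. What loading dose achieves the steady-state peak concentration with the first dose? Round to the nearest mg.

4000 mg

f = (1/2)^(14/7) ≈ 0.250000; accumulation ratio R = 1/(1−f) ≈ 1.33333.
Loading dose to hit Cmax,ss on first dose: D_load = D_maint·R ≈ 3000 × 1.33333 ≈ 3999.99 mg.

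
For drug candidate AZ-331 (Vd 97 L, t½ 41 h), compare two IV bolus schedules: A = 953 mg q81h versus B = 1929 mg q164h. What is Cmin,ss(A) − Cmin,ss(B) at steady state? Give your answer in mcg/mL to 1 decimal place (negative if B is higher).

Regimen A: f = (1/2)^(81/41) ≈ 0.2543; Cmin,ss = (953/97)·f/(1−f) ≈ 3.350 mcg/mL.
Regimen B: f = (1/2)^(164/41) ≈ 0.0625; Cmin,ss = (1929/97)·f/(1−f) ≈ 1.326 mcg/mL.
Difference ≈ 3.350 − 1.326 ≈ 2.024 mcg/mL.

2.0 mcg/mL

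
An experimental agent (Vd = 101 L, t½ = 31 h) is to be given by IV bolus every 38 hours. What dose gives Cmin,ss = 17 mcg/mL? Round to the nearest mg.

τ/t½ = 38/31 ≈ 1.2258, so f = (1/2)^(38/31) ≈ 0.427558.
Cmin,ss = (D/Vd)·f/(1−f), so D = Cmin,ss·Vd·(1−f)/f.
D = 17 × 101 × (1−f)/f ≈ 17 × 101 × 1.33886 ≈ 2298.82 mg.

2299 mg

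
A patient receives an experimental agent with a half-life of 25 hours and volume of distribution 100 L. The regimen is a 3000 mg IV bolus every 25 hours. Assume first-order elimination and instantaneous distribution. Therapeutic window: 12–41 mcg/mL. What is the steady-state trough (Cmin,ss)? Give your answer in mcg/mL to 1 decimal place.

The dosing interval is 1 half-life, so f = 2^(−1) = 0.5.
Accumulation ratio R = 1/(1 − f) = 1/0.5 = 2/1.
Single-dose peak C₀ = D/Vd = 3000/100 = 30 mcg/mL.
Steady-state peak Cmax,ss = C₀·R = 30 × 2/1 ≈ 60.000 mcg/mL.
Steady-state trough Cmin,ss = Cmax,ss·f ≈ 60.000 × 0.5 ≈ 30.000 mcg/mL.
Trough 30.0 mcg/mL vs MEC 12 mcg/mL: adequate.

30.0 mcg/mL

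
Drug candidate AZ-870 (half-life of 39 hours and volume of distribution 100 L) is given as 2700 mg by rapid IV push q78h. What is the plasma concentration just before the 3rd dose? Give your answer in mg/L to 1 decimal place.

f = (1/2)^(τ/t½) = (1/2)^(78/39) ≈ 0.2500.
C₀ = D/Vd = 2700/100 ≈ 27.000 mg/L.
Before the 3rd dose, 2 doses have been given. Superposition: Cmin = C₀·(f + f²).
≈ 27.000 × (0.2500 + 0.0625) ≈ 27.000 × 0.3125 ≈ 8.438 mg/L.

8.4 mg/L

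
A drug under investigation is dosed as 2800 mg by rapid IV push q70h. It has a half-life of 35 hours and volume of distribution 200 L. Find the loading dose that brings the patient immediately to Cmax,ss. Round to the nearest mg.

f = (1/2)^(70/35) ≈ 0.250000; accumulation ratio R = 1/(1−f) ≈ 1.33333.
Loading dose to hit Cmax,ss on first dose: D_load = D_maint·R ≈ 2800 × 1.33333 ≈ 3733.32 mg.

3733 mg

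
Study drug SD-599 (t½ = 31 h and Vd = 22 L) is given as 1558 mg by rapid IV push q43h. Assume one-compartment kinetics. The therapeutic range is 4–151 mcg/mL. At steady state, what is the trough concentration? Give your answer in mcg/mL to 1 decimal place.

k = ln2/t½ = ln2/31 ≈ 0.022360 h⁻¹; fraction remaining f = e^(−kτ) = e^(−0.022360×43) ≈ 0.3823.
Single-dose peak C₀ = D/Vd = 1558/22 ≈ 70.818 mcg/mL.
Steady-state trough Cmin,ss = C₀·f/(1−f) ≈ 70.818 × 0.3823/0.6177 ≈ 43.830 mcg/mL.
Trough 43.8 mcg/mL vs MEC 4 mcg/mL: adequate.

43.8 mcg/mL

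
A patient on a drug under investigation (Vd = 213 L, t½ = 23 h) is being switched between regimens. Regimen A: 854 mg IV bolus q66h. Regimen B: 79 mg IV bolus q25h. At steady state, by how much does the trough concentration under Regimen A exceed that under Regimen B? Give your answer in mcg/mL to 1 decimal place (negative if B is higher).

Regimen A: f = (1/2)^(66/23) ≈ 0.1368; Cmin,ss = (854/213)·f/(1−f) ≈ 0.635 mcg/mL.
Regimen B: f = (1/2)^(25/23) ≈ 0.4708; Cmin,ss = (79/213)·f/(1−f) ≈ 0.330 mcg/mL.
Difference ≈ 0.635 − 0.330 ≈ 0.305 mcg/mL.

0.3 mcg/mL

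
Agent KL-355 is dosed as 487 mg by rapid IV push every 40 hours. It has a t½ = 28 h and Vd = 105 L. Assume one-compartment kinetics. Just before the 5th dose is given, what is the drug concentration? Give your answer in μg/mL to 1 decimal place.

f = (1/2)^(τ/t½) = (1/2)^(40/28) ≈ 0.3715.
C₀ = D/Vd = 487/105 ≈ 4.638 μg/mL.
Before the 5th dose, 4 doses have been given. Superposition: Cmin = C₀·(f + f² + … + f^4).
≈ 4.638 × (0.3715 + 0.1380 + 0.0513 + 0.0190) ≈ 4.638 × 0.5798 ≈ 2.689 μg/mL.

2.7 μg/mL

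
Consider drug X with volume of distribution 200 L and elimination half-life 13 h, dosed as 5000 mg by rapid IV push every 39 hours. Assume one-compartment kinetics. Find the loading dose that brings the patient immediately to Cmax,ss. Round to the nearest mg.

5714 mg

f = (1/2)^(39/13) ≈ 0.125000; accumulation ratio R = 1/(1−f) ≈ 1.14286.
Loading dose to hit Cmax,ss on first dose: D_load = D_maint·R ≈ 5000 × 1.14286 ≈ 5714.30 mg.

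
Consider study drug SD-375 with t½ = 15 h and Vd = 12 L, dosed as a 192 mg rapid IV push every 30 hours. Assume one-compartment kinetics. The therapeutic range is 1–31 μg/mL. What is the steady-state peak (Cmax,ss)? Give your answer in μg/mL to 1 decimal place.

21.3 μg/mL

τ = 30 h = 2 half-lives, so f = (1/2)^2 = 0.25.
Accumulation ratio R = 1/(1 − f) = 1/0.75 = 4/3.
Single-dose peak C₀ = D/Vd = 192/12 = 16 μg/mL.
Steady-state peak Cmax,ss = C₀·R = 16 × 4/3 ≈ 21.333 μg/mL.
Peak 21.3 μg/mL vs MTC 31 μg/mL: below toxic threshold.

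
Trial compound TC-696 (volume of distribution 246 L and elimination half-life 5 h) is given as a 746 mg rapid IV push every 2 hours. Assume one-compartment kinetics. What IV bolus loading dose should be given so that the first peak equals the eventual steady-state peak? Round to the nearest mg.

3081 mg

f = (1/2)^(2/5) ≈ 0.757858; accumulation ratio R = 1/(1−f) ≈ 4.12981.
Loading dose to hit Cmax,ss on first dose: D_load = D_maint·R ≈ 746 × 4.12981 ≈ 3080.84 mg.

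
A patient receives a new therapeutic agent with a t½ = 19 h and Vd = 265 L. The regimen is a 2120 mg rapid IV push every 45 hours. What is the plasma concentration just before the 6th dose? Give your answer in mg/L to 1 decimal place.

1.9 mg/L

f = (1/2)^(τ/t½) = (1/2)^(45/19) ≈ 0.1937.
C₀ = D/Vd = 2120/265 ≈ 8.000 mg/L.
Before the 6th dose, 5 doses have been given. Superposition: Cmin = C₀·(f + f² + … + f^5).
≈ 8.000 × (0.1937 + 0.0375 + 0.0073 + 0.0014 + 0.0003) ≈ 8.000 × 0.2402 ≈ 1.922 mg/L.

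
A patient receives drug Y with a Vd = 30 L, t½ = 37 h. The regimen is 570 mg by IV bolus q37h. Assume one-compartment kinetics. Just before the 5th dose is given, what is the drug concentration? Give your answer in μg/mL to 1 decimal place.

f = (1/2)^(τ/t½) = (1/2)^(37/37) ≈ 0.5000.
C₀ = D/Vd = 570/30 ≈ 19.000 μg/mL.
Before the 5th dose, 4 doses have been given. Superposition: Cmin = C₀·(f + f² + … + f^4).
≈ 19.000 × (0.5000 + 0.2500 + 0.1250 + 0.0625) ≈ 19.000 × 0.9375 ≈ 17.812 μg/mL.

17.8 μg/mL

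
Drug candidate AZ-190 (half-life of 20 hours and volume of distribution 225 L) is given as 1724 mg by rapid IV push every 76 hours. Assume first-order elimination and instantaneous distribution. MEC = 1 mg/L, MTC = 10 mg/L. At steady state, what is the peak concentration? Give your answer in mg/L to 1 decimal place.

8.3 mg/L

τ/t½ = 76/20 ≈ 3.8, so fraction remaining f = (1/2)^(76/20) ≈ 0.0718.
Accumulation ratio R = 1/(1 − f) ≈ 1/0.9282 ≈ 1.0774.
Each bolus raises the concentration by D/Vd = 1724/225 ≈ 7.662 mg/L.
Steady-state peak Cmax,ss = C₀·R ≈ 7.662 × 1.0774 ≈ 8.255 mg/L.
Peak 8.3 mg/L vs MTC 10 mg/L: below toxic threshold.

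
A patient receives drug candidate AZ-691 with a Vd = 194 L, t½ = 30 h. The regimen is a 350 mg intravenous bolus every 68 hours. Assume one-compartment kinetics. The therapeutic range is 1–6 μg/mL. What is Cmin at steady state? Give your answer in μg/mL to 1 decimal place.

τ/t½ = 68/30 ≈ 2.2667, so fraction remaining f = (1/2)^(68/30) ≈ 0.2078.
Single-dose peak C₀ = D/Vd = 350/194 ≈ 1.804 μg/mL.
Steady-state trough Cmin,ss = C₀·f/(1−f) ≈ 1.804 × 0.2078/0.7922 ≈ 0.473 μg/mL.
Trough 0.5 μg/mL vs MEC 1 μg/mL: subtherapeutic.

0.5 μg/mL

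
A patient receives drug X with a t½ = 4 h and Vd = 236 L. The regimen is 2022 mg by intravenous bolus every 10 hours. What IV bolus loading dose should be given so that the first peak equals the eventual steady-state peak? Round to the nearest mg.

2456 mg

f = (1/2)^(10/4) ≈ 0.176777; accumulation ratio R = 1/(1−f) ≈ 1.21474.
Loading dose to hit Cmax,ss on first dose: D_load = D_maint·R ≈ 2022 × 1.21474 ≈ 2456.20 mg.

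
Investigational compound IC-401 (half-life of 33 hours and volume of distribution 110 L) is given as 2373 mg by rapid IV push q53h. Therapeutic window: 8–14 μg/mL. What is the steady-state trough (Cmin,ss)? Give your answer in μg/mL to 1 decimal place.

10.6 μg/mL

Over one 53-h interval, 53/33 ≈ 1.6061 half-lives elapse, leaving f ≈ 0.3285 of each dose.
Single-dose peak C₀ = D/Vd = 2373/110 ≈ 21.573 μg/mL.
Steady-state trough Cmin,ss = C₀·f/(1−f) ≈ 21.573 × 0.3285/0.6715 ≈ 10.554 μg/mL.
Trough 10.6 μg/mL vs MEC 8 μg/mL: adequate.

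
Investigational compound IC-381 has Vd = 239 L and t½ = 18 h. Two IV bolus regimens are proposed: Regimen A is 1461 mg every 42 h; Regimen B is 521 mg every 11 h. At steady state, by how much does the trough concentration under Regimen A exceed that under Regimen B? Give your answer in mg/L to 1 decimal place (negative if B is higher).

Regimen A: f = (1/2)^(42/18) ≈ 0.1984; Cmin,ss = (1461/239)·f/(1−f) ≈ 1.513 mg/L.
Regimen B: f = (1/2)^(11/18) ≈ 0.6547; Cmin,ss = (521/239)·f/(1−f) ≈ 4.133 mg/L.
Difference ≈ 1.513 − 4.133 ≈ -2.620 mg/L.

-2.6 mg/L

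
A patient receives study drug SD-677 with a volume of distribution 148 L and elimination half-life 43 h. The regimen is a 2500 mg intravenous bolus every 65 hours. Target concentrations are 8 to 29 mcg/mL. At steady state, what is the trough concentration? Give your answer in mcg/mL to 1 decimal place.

9.1 mcg/mL

Over one 65-h interval, 65/43 ≈ 1.5116 half-lives elapse, leaving f ≈ 0.3507 of each dose.
Single-dose peak C₀ = D/Vd = 2500/148 ≈ 16.892 mcg/mL.
Steady-state trough Cmin,ss = C₀·f/(1−f) ≈ 16.892 × 0.3507/0.6493 ≈ 9.124 mcg/mL.
Trough 9.1 mcg/mL vs MEC 8 mcg/mL: adequate.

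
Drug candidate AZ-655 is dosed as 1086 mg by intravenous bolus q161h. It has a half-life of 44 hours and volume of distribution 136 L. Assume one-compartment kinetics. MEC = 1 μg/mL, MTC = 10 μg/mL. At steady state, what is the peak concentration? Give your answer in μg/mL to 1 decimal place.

Over one 161-h interval, 161/44 ≈ 3.6591 half-lives elapse, leaving f ≈ 0.0792 of each dose.
Accumulation ratio R = 1/(1 − f) ≈ 1/0.9208 ≈ 1.0860.
Each bolus raises the concentration by D/Vd = 1086/136 ≈ 7.985 μg/mL.
Steady-state peak Cmax,ss = C₀·R ≈ 7.985 × 1.0860 ≈ 8.672 μg/mL.
Peak 8.7 μg/mL vs MTC 10 μg/mL: below toxic threshold.

8.7 μg/mL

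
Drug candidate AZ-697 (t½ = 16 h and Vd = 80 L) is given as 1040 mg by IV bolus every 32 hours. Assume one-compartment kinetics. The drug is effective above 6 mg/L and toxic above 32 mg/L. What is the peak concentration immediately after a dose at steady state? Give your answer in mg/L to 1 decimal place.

The dosing interval is 2 half-lives, so f = 2^(−2) = 0.25.
Accumulation ratio R = 1/(1 − f) = 1/0.75 = 4/3.
Single-dose peak C₀ = D/Vd = 1040/80 = 13 mg/L.
Steady-state peak Cmax,ss = C₀·R = 13 × 4/3 ≈ 17.333 mg/L.
Peak 17.3 mg/L vs MTC 32 mg/L: below toxic threshold.

17.3 mg/L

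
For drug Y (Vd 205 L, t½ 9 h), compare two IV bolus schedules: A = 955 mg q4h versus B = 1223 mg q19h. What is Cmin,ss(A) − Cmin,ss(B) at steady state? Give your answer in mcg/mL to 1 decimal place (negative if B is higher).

Regimen A: f = (1/2)^(4/9) ≈ 0.7349; Cmin,ss = (955/205)·f/(1−f) ≈ 12.914 mcg/mL.
Regimen B: f = (1/2)^(19/9) ≈ 0.2315; Cmin,ss = (1223/205)·f/(1−f) ≈ 1.797 mcg/mL.
Difference ≈ 12.914 − 1.797 ≈ 11.117 mcg/mL.

11.1 mcg/mL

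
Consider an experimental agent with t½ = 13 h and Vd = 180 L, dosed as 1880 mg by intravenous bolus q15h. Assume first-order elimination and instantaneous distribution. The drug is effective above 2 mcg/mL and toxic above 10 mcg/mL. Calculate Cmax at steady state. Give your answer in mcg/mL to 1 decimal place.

k = ln2/t½ = ln2/13 ≈ 0.053319 h⁻¹; fraction remaining f = e^(−kτ) = e^(−0.053319×15) ≈ 0.4494.
Accumulation ratio R = 1/(1 − f) ≈ 1/0.5506 ≈ 1.8162.
Single-dose peak C₀ = D/Vd = 1880/180 ≈ 10.444 mcg/mL.
Cmax,ss = C₀/(1 − f) ≈ 10.444/0.5506 ≈ 18.968 mcg/mL.
Peak 19.0 mcg/mL vs MTC 10 mcg/mL: exceeds toxic threshold.

19.0 mcg/mL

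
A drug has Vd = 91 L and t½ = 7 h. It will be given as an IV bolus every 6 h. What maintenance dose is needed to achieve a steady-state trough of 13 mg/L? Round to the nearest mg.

960 mg

τ/t½ = 6/7 ≈ 0.85714, so f = (1/2)^(6/7) ≈ 0.552045.
Cmin,ss = (D/Vd)·f/(1−f), so D = Cmin,ss·Vd·(1−f)/f.
D = 13 × 91 × (1−f)/f ≈ 13 × 91 × 0.81145 ≈ 959.95 mg.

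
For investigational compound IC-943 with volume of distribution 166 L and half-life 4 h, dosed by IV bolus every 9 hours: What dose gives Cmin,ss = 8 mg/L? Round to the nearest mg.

τ/t½ = 9/4 ≈ 2.25, so f = (1/2)^(9/4) ≈ 0.210224.
Cmin,ss = (D/Vd)·f/(1−f), so D = Cmin,ss·Vd·(1−f)/f.
D = 8 × 166 × (1−f)/f ≈ 8 × 166 × 3.75683 ≈ 4989.07 mg.

4989 mg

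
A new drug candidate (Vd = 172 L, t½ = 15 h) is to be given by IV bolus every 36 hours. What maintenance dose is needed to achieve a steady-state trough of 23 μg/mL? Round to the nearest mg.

τ/t½ = 36/15 ≈ 2.4, so f = (1/2)^(36/15) ≈ 0.189465.
Cmin,ss = (D/Vd)·f/(1−f), so D = Cmin,ss·Vd·(1−f)/f.
D = 23 × 172 × (1−f)/f ≈ 23 × 172 × 4.27802 ≈ 16923.85 mg.

16924 mg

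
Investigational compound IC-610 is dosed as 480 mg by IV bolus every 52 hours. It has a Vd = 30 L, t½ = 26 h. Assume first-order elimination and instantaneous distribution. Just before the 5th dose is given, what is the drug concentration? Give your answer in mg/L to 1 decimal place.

5.3 mg/L

f = (1/2)^(τ/t½) = (1/2)^(52/26) ≈ 0.2500.
C₀ = D/Vd = 480/30 ≈ 16.000 mg/L.
Before the 5th dose, 4 doses have been given. Superposition: Cmin = C₀·(f + f² + … + f^4).
≈ 16.000 × (0.2500 + 0.0625 + 0.0156 + 0.0039) ≈ 16.000 × 0.3320 ≈ 5.312 mg/L.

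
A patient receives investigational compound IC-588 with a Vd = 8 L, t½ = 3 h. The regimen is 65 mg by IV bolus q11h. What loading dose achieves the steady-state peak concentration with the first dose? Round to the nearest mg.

f = (1/2)^(11/3) ≈ 0.078745; accumulation ratio R = 1/(1−f) ≈ 1.08548.
Loading dose to hit Cmax,ss on first dose: D_load = D_maint·R ≈ 65 × 1.08548 ≈ 70.56 mg.

71 mg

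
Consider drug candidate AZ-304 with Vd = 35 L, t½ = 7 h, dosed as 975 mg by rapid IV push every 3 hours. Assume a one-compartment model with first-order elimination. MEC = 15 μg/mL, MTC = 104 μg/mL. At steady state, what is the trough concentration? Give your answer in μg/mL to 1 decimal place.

80.5 μg/mL

Over one 3-h interval, 3/7 ≈ 0.42857 half-lives elapse, leaving f ≈ 0.7430 of each dose.
At steady state, accumulation factor R = 1/(1 − e^(−kτ)) ≈ 3.8911.
Single-dose peak C₀ = D/Vd = 975/35 ≈ 27.857 μg/mL.
Steady-state peak Cmax,ss = C₀·R ≈ 27.857 × 3.8911 ≈ 108.394 μg/mL.
One interval later, Cmin,ss = Cmax,ss·e^(−kτ) ≈ 108.394 × 0.7430 ≈ 80.537 μg/mL.
Trough 80.5 μg/mL vs MEC 15 μg/mL: adequate.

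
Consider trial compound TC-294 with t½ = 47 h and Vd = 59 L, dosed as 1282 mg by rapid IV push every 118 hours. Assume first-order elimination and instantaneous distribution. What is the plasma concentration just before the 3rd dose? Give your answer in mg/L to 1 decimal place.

f = (1/2)^(τ/t½) = (1/2)^(118/47) ≈ 0.1755.
C₀ = D/Vd = 1282/59 ≈ 21.729 mg/L.
Before the 3rd dose, 2 doses have been given. Superposition: Cmin = C₀·(f + f²).
≈ 21.729 × (0.1755 + 0.0308) ≈ 21.729 × 0.2063 ≈ 4.483 mg/L.

4.5 mg/L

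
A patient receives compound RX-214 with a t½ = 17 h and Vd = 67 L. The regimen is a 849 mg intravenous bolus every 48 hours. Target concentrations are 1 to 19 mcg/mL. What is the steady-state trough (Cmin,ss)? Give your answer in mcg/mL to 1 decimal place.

2.1 mcg/mL

τ/t½ = 48/17 ≈ 2.8235, so fraction remaining f = (1/2)^(48/17) ≈ 0.1413.
Single-dose peak C₀ = D/Vd = 849/67 ≈ 12.672 mcg/mL.
Steady-state trough Cmin,ss = C₀·f/(1−f) ≈ 12.672 × 0.1413/0.8587 ≈ 2.085 mcg/mL.
Trough 2.1 mcg/mL vs MEC 1 mcg/mL: adequate.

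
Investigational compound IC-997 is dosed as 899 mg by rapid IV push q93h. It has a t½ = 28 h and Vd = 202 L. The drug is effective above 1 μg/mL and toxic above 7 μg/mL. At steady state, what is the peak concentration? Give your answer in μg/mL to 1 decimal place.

Over one 93-h interval, 93/28 ≈ 3.3214 half-lives elapse, leaving f ≈ 0.1000 of each dose.
Accumulation ratio R = 1/(1 − f) ≈ 1/0.9000 ≈ 1.1111.
Each bolus raises the concentration by D/Vd = 899/202 ≈ 4.450 μg/mL.
Steady-state peak Cmax,ss = C₀·R ≈ 4.450 × 1.1111 ≈ 4.944 μg/mL.
Peak 4.9 μg/mL vs MTC 7 μg/mL: below toxic threshold.

4.9 μg/mL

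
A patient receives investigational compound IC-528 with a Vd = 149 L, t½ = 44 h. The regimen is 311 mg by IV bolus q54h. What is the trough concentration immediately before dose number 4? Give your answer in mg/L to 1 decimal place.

1.4 mg/L

f = (1/2)^(τ/t½) = (1/2)^(54/44) ≈ 0.4271.
C₀ = D/Vd = 311/149 ≈ 2.087 mg/L.
Before the 4th dose, 3 doses have been given. Superposition: Cmin = C₀·(f + f² + … + f^3).
≈ 2.087 × (0.4271 + 0.1824 + 0.0779) ≈ 2.087 × 0.6874 ≈ 1.435 mg/L.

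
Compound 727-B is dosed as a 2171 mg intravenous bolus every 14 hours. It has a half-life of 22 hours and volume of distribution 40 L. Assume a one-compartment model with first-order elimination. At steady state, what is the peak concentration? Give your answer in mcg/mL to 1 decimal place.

152.2 mcg/mL

Over one 14-h interval, 14/22 ≈ 0.63636 half-lives elapse, leaving f ≈ 0.6433 of each dose.
Accumulation ratio R = 1/(1 − f) ≈ 1/0.3567 ≈ 2.8035.
Each bolus raises the concentration by D/Vd = 2171/40 ≈ 54.275 mcg/mL.
Steady-state peak Cmax,ss = C₀·R ≈ 54.275 × 2.8035 ≈ 152.160 mcg/mL.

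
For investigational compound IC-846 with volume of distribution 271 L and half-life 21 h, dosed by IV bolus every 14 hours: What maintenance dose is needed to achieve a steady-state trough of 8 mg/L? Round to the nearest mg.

1273 mg

τ/t½ = 14/21 ≈ 0.66667, so f = (1/2)^(14/21) ≈ 0.629961.
Cmin,ss = (D/Vd)·f/(1−f), so D = Cmin,ss·Vd·(1−f)/f.
D = 8 × 271 × (1−f)/f ≈ 8 × 271 × 0.58740 ≈ 1273.48 mg.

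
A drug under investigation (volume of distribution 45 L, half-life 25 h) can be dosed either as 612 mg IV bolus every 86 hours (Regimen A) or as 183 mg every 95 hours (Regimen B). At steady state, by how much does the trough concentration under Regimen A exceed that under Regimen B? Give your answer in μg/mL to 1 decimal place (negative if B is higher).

1.1 μg/mL

Regimen A: f = (1/2)^(86/25) ≈ 0.0921; Cmin,ss = (612/45)·f/(1−f) ≈ 1.380 μg/mL.
Regimen B: f = (1/2)^(95/25) ≈ 0.0718; Cmin,ss = (183/45)·f/(1−f) ≈ 0.315 μg/mL.
Difference ≈ 1.380 − 0.315 ≈ 1.065 μg/mL.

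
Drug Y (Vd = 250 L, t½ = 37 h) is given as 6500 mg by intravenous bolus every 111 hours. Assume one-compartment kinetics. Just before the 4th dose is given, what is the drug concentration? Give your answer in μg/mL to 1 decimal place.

f = (1/2)^(τ/t½) = (1/2)^(111/37) ≈ 0.1250.
C₀ = D/Vd = 6500/250 ≈ 26.000 μg/mL.
Before the 4th dose, 3 doses have been given. Superposition: Cmin = C₀·(f + f² + … + f^3).
≈ 26.000 × (0.1250 + 0.0156 + 0.0020) ≈ 26.000 × 0.1426 ≈ 3.708 μg/mL.

3.7 μg/mL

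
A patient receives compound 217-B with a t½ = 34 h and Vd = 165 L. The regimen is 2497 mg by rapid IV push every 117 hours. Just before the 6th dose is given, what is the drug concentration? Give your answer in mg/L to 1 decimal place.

f = (1/2)^(τ/t½) = (1/2)^(117/34) ≈ 0.0921.
C₀ = D/Vd = 2497/165 ≈ 15.133 mg/L.
Before the 6th dose, 5 doses have been given. Superposition: Cmin = C₀·(f + f² + … + f^5).
≈ 15.133 × (0.0921 + 0.0085 + 0.0008 + 0.0001 + 0.0000) ≈ 15.133 × 0.1015 ≈ 1.536 mg/L.

1.5 mg/L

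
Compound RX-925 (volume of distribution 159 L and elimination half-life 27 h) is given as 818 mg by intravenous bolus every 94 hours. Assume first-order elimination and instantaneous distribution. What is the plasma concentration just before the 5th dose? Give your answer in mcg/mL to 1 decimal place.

f = (1/2)^(τ/t½) = (1/2)^(94/27) ≈ 0.0895.
C₀ = D/Vd = 818/159 ≈ 5.145 mcg/mL.
Before the 5th dose, 4 doses have been given. Superposition: Cmin = C₀·(f + f² + … + f^4).
≈ 5.145 × (0.0895 + 0.0080 + 0.0007 + 0.0001) ≈ 5.145 × 0.0983 ≈ 0.506 mcg/mL.

0.5 mcg/mL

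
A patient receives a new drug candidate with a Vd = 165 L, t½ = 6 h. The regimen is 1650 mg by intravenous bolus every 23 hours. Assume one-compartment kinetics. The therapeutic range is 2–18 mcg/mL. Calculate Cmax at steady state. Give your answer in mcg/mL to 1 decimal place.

10.8 mcg/mL

Over one 23-h interval, 23/6 ≈ 3.8333 half-lives elapse, leaving f ≈ 0.0702 of each dose.
At steady state, accumulation factor R = 1/(1 − e^(−kτ)) ≈ 1.0755.
Single-dose peak C₀ = D/Vd = 1650/165 ≈ 10.000 mcg/mL.
Steady-state peak Cmax,ss = C₀·R ≈ 10.000 × 1.0755 ≈ 10.755 mcg/mL.
Peak 10.8 mcg/mL vs MTC 18 mcg/mL: below toxic threshold.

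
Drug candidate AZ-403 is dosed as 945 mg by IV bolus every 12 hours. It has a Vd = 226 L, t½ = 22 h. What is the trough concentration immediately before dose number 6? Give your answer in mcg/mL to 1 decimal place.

f = (1/2)^(τ/t½) = (1/2)^(12/22) ≈ 0.6852.
C₀ = D/Vd = 945/226 ≈ 4.181 mcg/mL.
Before the 6th dose, 5 doses have been given. Superposition: Cmin = C₀·(f + f² + … + f^5).
≈ 4.181 × (0.6852 + 0.4695 + 0.3217 + 0.2204 + 0.1510) ≈ 4.181 × 1.8478 ≈ 7.726 mcg/mL.

7.7 mcg/mL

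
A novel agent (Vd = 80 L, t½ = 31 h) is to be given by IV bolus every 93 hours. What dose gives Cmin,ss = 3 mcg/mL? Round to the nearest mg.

τ/t½ = 93/31 ≈ 3, so f = (1/2)^(93/31) ≈ 0.125000.
Cmin,ss = (D/Vd)·f/(1−f), so D = Cmin,ss·Vd·(1−f)/f.
D = 3 × 80 × (1−f)/f ≈ 3 × 80 × 7.00000 ≈ 1680.00 mg.

1680 mg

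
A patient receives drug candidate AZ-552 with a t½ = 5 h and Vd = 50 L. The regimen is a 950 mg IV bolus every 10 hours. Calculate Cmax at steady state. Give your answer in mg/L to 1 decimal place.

25.3 mg/L

τ = 10 h = 2 half-lives, so f = (1/2)^2 = 0.25.
Accumulation ratio R = 1/(1 − f) = 1/0.75 = 4/3.
Single-dose peak C₀ = D/Vd = 950/50 = 19 mg/L.
Steady-state peak Cmax,ss = C₀·R = 19 × 4/3 ≈ 25.333 mg/L.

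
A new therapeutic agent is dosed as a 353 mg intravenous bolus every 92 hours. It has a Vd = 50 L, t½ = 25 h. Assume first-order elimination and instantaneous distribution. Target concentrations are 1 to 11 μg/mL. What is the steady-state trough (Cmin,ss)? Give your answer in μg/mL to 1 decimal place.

0.6 μg/mL

k = ln2/t½ = ln2/25 ≈ 0.027726 h⁻¹; fraction remaining f = e^(−kτ) = e^(−0.027726×92) ≈ 0.0780.
Accumulation ratio R = 1/(1 − f) ≈ 1/0.9220 ≈ 1.0846.
Single-dose peak C₀ = D/Vd = 353/50 ≈ 7.060 μg/mL.
Cmax,ss = C₀/(1 − f) ≈ 7.060/0.9220 ≈ 7.657 μg/mL.
One interval later, Cmin,ss = Cmax,ss·e^(−kτ) ≈ 7.657 × 0.0780 ≈ 0.597 μg/mL.
Trough 0.6 μg/mL vs MEC 1 μg/mL: subtherapeutic.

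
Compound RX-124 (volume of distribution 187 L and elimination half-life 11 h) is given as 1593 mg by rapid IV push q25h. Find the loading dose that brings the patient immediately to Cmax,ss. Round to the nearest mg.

f = (1/2)^(25/11) ≈ 0.206938; accumulation ratio R = 1/(1−f) ≈ 1.26094.
Loading dose to hit Cmax,ss on first dose: D_load = D_maint·R ≈ 1593 × 1.26094 ≈ 2008.68 mg.

2009 mg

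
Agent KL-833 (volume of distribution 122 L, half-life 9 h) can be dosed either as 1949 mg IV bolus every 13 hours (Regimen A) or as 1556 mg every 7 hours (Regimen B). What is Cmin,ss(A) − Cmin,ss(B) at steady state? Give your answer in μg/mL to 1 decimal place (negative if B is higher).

-8.6 μg/mL

Regimen A: f = (1/2)^(13/9) ≈ 0.3674; Cmin,ss = (1949/122)·f/(1−f) ≈ 9.278 μg/mL.
Regimen B: f = (1/2)^(7/9) ≈ 0.5833; Cmin,ss = (1556/122)·f/(1−f) ≈ 17.853 μg/mL.
Difference ≈ 9.278 − 17.853 ≈ -8.575 μg/mL.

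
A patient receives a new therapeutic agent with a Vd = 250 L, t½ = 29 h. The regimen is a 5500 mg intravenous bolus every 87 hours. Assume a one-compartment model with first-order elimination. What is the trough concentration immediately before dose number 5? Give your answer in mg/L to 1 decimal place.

f = (1/2)^(τ/t½) = (1/2)^(87/29) ≈ 0.1250.
C₀ = D/Vd = 5500/250 ≈ 22.000 mg/L.
Before the 5th dose, 4 doses have been given. Superposition: Cmin = C₀·(f + f² + … + f^4).
≈ 22.000 × (0.1250 + 0.0156 + 0.0020 + 0.0002) ≈ 22.000 × 0.1428 ≈ 3.142 mg/L.

3.1 mg/L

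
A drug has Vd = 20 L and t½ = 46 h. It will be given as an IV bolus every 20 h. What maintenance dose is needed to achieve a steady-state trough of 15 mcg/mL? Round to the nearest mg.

τ/t½ = 20/46 ≈ 0.43478, so f = (1/2)^(20/46) ≈ 0.739805.
Cmin,ss = (D/Vd)·f/(1−f), so D = Cmin,ss·Vd·(1−f)/f.
D = 15 × 20 × (1−f)/f ≈ 15 × 20 × 0.35171 ≈ 105.51 mg.

106 mg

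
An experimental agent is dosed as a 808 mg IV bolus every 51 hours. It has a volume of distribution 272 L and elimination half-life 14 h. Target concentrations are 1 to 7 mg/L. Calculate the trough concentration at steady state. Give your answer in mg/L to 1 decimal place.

k = ln2/t½ = ln2/14 ≈ 0.049511 h⁻¹; fraction remaining f = e^(−kτ) = e^(−0.049511×51) ≈ 0.0801.
Each bolus raises the concentration by D/Vd = 808/272 ≈ 2.971 mg/L.
Steady-state trough Cmin,ss = C₀·f/(1−f) ≈ 2.971 × 0.0801/0.9199 ≈ 0.259 mg/L.
Trough 0.3 mg/L vs MEC 1 mg/L: subtherapeutic.

0.3 mg/L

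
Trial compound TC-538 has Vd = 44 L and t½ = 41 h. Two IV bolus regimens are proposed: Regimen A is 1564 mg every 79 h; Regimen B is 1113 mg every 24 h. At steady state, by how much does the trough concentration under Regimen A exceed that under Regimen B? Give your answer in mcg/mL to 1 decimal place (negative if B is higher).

Regimen A: f = (1/2)^(79/41) ≈ 0.2630; Cmin,ss = (1564/44)·f/(1−f) ≈ 12.684 mcg/mL.
Regimen B: f = (1/2)^(24/41) ≈ 0.6665; Cmin,ss = (1113/44)·f/(1−f) ≈ 50.553 mcg/mL.
Difference ≈ 12.684 − 50.553 ≈ -37.869 mcg/mL.

-37.9 mcg/mL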